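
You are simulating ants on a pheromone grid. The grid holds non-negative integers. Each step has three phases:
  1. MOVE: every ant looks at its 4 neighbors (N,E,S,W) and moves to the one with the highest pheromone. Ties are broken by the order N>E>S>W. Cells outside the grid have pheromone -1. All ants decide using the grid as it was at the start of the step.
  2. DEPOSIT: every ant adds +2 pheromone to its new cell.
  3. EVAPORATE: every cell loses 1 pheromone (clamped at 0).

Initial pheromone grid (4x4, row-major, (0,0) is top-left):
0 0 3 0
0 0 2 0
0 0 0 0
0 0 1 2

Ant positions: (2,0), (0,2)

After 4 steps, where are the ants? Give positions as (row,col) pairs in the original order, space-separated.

Step 1: ant0:(2,0)->N->(1,0) | ant1:(0,2)->S->(1,2)
  grid max=3 at (1,2)
Step 2: ant0:(1,0)->N->(0,0) | ant1:(1,2)->N->(0,2)
  grid max=3 at (0,2)
Step 3: ant0:(0,0)->E->(0,1) | ant1:(0,2)->S->(1,2)
  grid max=3 at (1,2)
Step 4: ant0:(0,1)->E->(0,2) | ant1:(1,2)->N->(0,2)
  grid max=5 at (0,2)

(0,2) (0,2)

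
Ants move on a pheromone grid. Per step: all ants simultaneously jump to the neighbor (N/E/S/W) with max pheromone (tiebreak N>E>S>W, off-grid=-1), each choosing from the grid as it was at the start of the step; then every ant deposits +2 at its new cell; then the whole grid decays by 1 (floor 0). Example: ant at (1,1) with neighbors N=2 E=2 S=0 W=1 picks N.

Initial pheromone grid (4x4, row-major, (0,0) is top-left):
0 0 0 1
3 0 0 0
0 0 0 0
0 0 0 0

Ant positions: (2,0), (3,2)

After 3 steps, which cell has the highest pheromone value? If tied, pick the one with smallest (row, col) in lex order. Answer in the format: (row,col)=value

Step 1: ant0:(2,0)->N->(1,0) | ant1:(3,2)->N->(2,2)
  grid max=4 at (1,0)
Step 2: ant0:(1,0)->N->(0,0) | ant1:(2,2)->N->(1,2)
  grid max=3 at (1,0)
Step 3: ant0:(0,0)->S->(1,0) | ant1:(1,2)->N->(0,2)
  grid max=4 at (1,0)
Final grid:
  0 0 1 0
  4 0 0 0
  0 0 0 0
  0 0 0 0
Max pheromone 4 at (1,0)

Answer: (1,0)=4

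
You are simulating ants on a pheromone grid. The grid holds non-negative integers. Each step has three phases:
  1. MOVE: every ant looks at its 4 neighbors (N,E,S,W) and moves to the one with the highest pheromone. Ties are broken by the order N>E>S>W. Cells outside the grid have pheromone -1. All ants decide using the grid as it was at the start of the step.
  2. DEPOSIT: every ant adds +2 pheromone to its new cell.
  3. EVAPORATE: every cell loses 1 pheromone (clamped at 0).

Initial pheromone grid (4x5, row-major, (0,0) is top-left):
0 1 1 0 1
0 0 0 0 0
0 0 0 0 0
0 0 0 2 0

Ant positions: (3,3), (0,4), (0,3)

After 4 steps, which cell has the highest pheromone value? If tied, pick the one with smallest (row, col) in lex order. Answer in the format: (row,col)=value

Answer: (0,4)=5

Derivation:
Step 1: ant0:(3,3)->N->(2,3) | ant1:(0,4)->S->(1,4) | ant2:(0,3)->E->(0,4)
  grid max=2 at (0,4)
Step 2: ant0:(2,3)->S->(3,3) | ant1:(1,4)->N->(0,4) | ant2:(0,4)->S->(1,4)
  grid max=3 at (0,4)
Step 3: ant0:(3,3)->N->(2,3) | ant1:(0,4)->S->(1,4) | ant2:(1,4)->N->(0,4)
  grid max=4 at (0,4)
Step 4: ant0:(2,3)->S->(3,3) | ant1:(1,4)->N->(0,4) | ant2:(0,4)->S->(1,4)
  grid max=5 at (0,4)
Final grid:
  0 0 0 0 5
  0 0 0 0 4
  0 0 0 0 0
  0 0 0 2 0
Max pheromone 5 at (0,4)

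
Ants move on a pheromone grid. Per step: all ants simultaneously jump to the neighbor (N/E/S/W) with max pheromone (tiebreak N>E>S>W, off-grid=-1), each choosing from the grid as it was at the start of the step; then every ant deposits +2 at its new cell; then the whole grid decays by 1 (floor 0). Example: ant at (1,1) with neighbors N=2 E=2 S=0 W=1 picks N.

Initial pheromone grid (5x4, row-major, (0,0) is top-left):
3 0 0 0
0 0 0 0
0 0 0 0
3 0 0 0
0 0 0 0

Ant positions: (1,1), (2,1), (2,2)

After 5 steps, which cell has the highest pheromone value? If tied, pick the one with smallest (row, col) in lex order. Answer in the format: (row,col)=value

Answer: (0,1)=9

Derivation:
Step 1: ant0:(1,1)->N->(0,1) | ant1:(2,1)->N->(1,1) | ant2:(2,2)->N->(1,2)
  grid max=2 at (0,0)
Step 2: ant0:(0,1)->W->(0,0) | ant1:(1,1)->N->(0,1) | ant2:(1,2)->W->(1,1)
  grid max=3 at (0,0)
Step 3: ant0:(0,0)->E->(0,1) | ant1:(0,1)->W->(0,0) | ant2:(1,1)->N->(0,1)
  grid max=5 at (0,1)
Step 4: ant0:(0,1)->W->(0,0) | ant1:(0,0)->E->(0,1) | ant2:(0,1)->W->(0,0)
  grid max=7 at (0,0)
Step 5: ant0:(0,0)->E->(0,1) | ant1:(0,1)->W->(0,0) | ant2:(0,0)->E->(0,1)
  grid max=9 at (0,1)
Final grid:
  8 9 0 0
  0 0 0 0
  0 0 0 0
  0 0 0 0
  0 0 0 0
Max pheromone 9 at (0,1)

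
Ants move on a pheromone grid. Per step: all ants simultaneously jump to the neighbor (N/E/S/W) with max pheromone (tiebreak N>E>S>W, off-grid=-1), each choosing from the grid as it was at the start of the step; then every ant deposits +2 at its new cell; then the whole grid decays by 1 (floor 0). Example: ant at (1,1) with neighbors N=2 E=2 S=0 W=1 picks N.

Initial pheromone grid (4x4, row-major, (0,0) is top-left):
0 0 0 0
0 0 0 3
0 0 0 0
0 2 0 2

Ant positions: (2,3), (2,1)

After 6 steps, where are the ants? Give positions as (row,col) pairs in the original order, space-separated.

Step 1: ant0:(2,3)->N->(1,3) | ant1:(2,1)->S->(3,1)
  grid max=4 at (1,3)
Step 2: ant0:(1,3)->N->(0,3) | ant1:(3,1)->N->(2,1)
  grid max=3 at (1,3)
Step 3: ant0:(0,3)->S->(1,3) | ant1:(2,1)->S->(3,1)
  grid max=4 at (1,3)
Step 4: ant0:(1,3)->N->(0,3) | ant1:(3,1)->N->(2,1)
  grid max=3 at (1,3)
Step 5: ant0:(0,3)->S->(1,3) | ant1:(2,1)->S->(3,1)
  grid max=4 at (1,3)
Step 6: ant0:(1,3)->N->(0,3) | ant1:(3,1)->N->(2,1)
  grid max=3 at (1,3)

(0,3) (2,1)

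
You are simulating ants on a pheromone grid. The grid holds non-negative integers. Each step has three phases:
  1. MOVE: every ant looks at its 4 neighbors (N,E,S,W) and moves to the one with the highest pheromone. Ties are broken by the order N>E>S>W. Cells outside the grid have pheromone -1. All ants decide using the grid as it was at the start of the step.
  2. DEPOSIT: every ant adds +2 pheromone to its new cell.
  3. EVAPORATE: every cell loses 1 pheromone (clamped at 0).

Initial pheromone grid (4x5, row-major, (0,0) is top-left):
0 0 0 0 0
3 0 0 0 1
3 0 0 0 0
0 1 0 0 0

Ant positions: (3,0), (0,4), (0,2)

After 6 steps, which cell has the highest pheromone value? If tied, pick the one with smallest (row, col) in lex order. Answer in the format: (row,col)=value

Answer: (0,4)=7

Derivation:
Step 1: ant0:(3,0)->N->(2,0) | ant1:(0,4)->S->(1,4) | ant2:(0,2)->E->(0,3)
  grid max=4 at (2,0)
Step 2: ant0:(2,0)->N->(1,0) | ant1:(1,4)->N->(0,4) | ant2:(0,3)->E->(0,4)
  grid max=3 at (0,4)
Step 3: ant0:(1,0)->S->(2,0) | ant1:(0,4)->S->(1,4) | ant2:(0,4)->S->(1,4)
  grid max=4 at (1,4)
Step 4: ant0:(2,0)->N->(1,0) | ant1:(1,4)->N->(0,4) | ant2:(1,4)->N->(0,4)
  grid max=5 at (0,4)
Step 5: ant0:(1,0)->S->(2,0) | ant1:(0,4)->S->(1,4) | ant2:(0,4)->S->(1,4)
  grid max=6 at (1,4)
Step 6: ant0:(2,0)->N->(1,0) | ant1:(1,4)->N->(0,4) | ant2:(1,4)->N->(0,4)
  grid max=7 at (0,4)
Final grid:
  0 0 0 0 7
  3 0 0 0 5
  3 0 0 0 0
  0 0 0 0 0
Max pheromone 7 at (0,4)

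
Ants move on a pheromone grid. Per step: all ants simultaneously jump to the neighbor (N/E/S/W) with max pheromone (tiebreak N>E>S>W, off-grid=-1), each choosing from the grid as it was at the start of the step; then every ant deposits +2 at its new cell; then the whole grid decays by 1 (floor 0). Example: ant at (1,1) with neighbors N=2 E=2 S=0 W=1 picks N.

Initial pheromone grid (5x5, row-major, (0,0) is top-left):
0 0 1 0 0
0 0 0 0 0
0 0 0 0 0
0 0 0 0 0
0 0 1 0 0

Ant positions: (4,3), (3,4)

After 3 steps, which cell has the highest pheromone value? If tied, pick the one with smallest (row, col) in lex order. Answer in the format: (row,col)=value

Answer: (4,2)=2

Derivation:
Step 1: ant0:(4,3)->W->(4,2) | ant1:(3,4)->N->(2,4)
  grid max=2 at (4,2)
Step 2: ant0:(4,2)->N->(3,2) | ant1:(2,4)->N->(1,4)
  grid max=1 at (1,4)
Step 3: ant0:(3,2)->S->(4,2) | ant1:(1,4)->N->(0,4)
  grid max=2 at (4,2)
Final grid:
  0 0 0 0 1
  0 0 0 0 0
  0 0 0 0 0
  0 0 0 0 0
  0 0 2 0 0
Max pheromone 2 at (4,2)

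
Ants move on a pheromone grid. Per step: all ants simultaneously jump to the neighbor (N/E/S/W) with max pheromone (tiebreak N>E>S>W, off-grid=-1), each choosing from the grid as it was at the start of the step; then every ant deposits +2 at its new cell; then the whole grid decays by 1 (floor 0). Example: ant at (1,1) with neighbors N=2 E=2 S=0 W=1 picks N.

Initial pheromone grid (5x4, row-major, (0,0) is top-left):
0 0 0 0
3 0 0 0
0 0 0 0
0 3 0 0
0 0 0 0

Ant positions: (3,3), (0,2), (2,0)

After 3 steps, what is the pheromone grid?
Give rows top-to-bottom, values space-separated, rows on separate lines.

After step 1: ants at (2,3),(0,3),(1,0)
  0 0 0 1
  4 0 0 0
  0 0 0 1
  0 2 0 0
  0 0 0 0
After step 2: ants at (1,3),(1,3),(0,0)
  1 0 0 0
  3 0 0 3
  0 0 0 0
  0 1 0 0
  0 0 0 0
After step 3: ants at (0,3),(0,3),(1,0)
  0 0 0 3
  4 0 0 2
  0 0 0 0
  0 0 0 0
  0 0 0 0

0 0 0 3
4 0 0 2
0 0 0 0
0 0 0 0
0 0 0 0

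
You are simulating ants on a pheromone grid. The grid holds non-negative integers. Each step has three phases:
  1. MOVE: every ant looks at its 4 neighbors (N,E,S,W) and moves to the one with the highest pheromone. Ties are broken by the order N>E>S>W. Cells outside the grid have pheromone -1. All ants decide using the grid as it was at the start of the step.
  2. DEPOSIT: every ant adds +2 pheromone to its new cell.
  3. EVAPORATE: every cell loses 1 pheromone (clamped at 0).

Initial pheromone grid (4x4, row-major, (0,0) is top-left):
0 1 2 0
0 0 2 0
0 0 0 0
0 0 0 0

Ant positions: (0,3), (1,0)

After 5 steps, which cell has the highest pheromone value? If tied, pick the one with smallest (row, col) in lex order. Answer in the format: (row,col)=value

Answer: (0,2)=7

Derivation:
Step 1: ant0:(0,3)->W->(0,2) | ant1:(1,0)->N->(0,0)
  grid max=3 at (0,2)
Step 2: ant0:(0,2)->S->(1,2) | ant1:(0,0)->E->(0,1)
  grid max=2 at (0,2)
Step 3: ant0:(1,2)->N->(0,2) | ant1:(0,1)->E->(0,2)
  grid max=5 at (0,2)
Step 4: ant0:(0,2)->S->(1,2) | ant1:(0,2)->S->(1,2)
  grid max=4 at (0,2)
Step 5: ant0:(1,2)->N->(0,2) | ant1:(1,2)->N->(0,2)
  grid max=7 at (0,2)
Final grid:
  0 0 7 0
  0 0 3 0
  0 0 0 0
  0 0 0 0
Max pheromone 7 at (0,2)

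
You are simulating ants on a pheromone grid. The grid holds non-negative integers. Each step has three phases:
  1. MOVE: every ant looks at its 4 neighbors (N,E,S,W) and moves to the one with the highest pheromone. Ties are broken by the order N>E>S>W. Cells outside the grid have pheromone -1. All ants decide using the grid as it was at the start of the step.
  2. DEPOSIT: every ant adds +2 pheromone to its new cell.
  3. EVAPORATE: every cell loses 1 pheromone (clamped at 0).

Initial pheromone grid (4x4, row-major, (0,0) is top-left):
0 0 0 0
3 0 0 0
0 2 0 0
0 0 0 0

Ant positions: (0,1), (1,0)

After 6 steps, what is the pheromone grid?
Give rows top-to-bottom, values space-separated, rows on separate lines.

After step 1: ants at (0,2),(0,0)
  1 0 1 0
  2 0 0 0
  0 1 0 0
  0 0 0 0
After step 2: ants at (0,3),(1,0)
  0 0 0 1
  3 0 0 0
  0 0 0 0
  0 0 0 0
After step 3: ants at (1,3),(0,0)
  1 0 0 0
  2 0 0 1
  0 0 0 0
  0 0 0 0
After step 4: ants at (0,3),(1,0)
  0 0 0 1
  3 0 0 0
  0 0 0 0
  0 0 0 0
After step 5: ants at (1,3),(0,0)
  1 0 0 0
  2 0 0 1
  0 0 0 0
  0 0 0 0
After step 6: ants at (0,3),(1,0)
  0 0 0 1
  3 0 0 0
  0 0 0 0
  0 0 0 0

0 0 0 1
3 0 0 0
0 0 0 0
0 0 0 0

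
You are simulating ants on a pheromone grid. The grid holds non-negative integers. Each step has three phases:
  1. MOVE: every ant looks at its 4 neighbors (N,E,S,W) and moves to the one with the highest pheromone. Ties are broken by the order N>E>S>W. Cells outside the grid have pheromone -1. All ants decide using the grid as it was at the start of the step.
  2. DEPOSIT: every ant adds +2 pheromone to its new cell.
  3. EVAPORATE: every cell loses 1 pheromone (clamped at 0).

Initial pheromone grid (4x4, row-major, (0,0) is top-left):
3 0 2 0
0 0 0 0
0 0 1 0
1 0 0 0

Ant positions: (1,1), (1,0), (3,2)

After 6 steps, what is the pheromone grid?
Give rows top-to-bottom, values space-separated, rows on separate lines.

After step 1: ants at (0,1),(0,0),(2,2)
  4 1 1 0
  0 0 0 0
  0 0 2 0
  0 0 0 0
After step 2: ants at (0,0),(0,1),(1,2)
  5 2 0 0
  0 0 1 0
  0 0 1 0
  0 0 0 0
After step 3: ants at (0,1),(0,0),(2,2)
  6 3 0 0
  0 0 0 0
  0 0 2 0
  0 0 0 0
After step 4: ants at (0,0),(0,1),(1,2)
  7 4 0 0
  0 0 1 0
  0 0 1 0
  0 0 0 0
After step 5: ants at (0,1),(0,0),(2,2)
  8 5 0 0
  0 0 0 0
  0 0 2 0
  0 0 0 0
After step 6: ants at (0,0),(0,1),(1,2)
  9 6 0 0
  0 0 1 0
  0 0 1 0
  0 0 0 0

9 6 0 0
0 0 1 0
0 0 1 0
0 0 0 0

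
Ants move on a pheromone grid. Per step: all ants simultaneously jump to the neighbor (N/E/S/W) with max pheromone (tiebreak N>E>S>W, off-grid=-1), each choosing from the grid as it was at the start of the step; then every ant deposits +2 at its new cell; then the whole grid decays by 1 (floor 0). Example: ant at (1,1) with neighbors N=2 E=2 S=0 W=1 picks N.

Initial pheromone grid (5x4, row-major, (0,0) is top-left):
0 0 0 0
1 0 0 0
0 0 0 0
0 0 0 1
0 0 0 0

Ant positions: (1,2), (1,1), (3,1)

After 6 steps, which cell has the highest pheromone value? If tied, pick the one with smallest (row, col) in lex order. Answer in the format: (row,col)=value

Step 1: ant0:(1,2)->N->(0,2) | ant1:(1,1)->W->(1,0) | ant2:(3,1)->N->(2,1)
  grid max=2 at (1,0)
Step 2: ant0:(0,2)->E->(0,3) | ant1:(1,0)->N->(0,0) | ant2:(2,1)->N->(1,1)
  grid max=1 at (0,0)
Step 3: ant0:(0,3)->S->(1,3) | ant1:(0,0)->S->(1,0) | ant2:(1,1)->W->(1,0)
  grid max=4 at (1,0)
Step 4: ant0:(1,3)->N->(0,3) | ant1:(1,0)->N->(0,0) | ant2:(1,0)->N->(0,0)
  grid max=3 at (0,0)
Step 5: ant0:(0,3)->S->(1,3) | ant1:(0,0)->S->(1,0) | ant2:(0,0)->S->(1,0)
  grid max=6 at (1,0)
Step 6: ant0:(1,3)->N->(0,3) | ant1:(1,0)->N->(0,0) | ant2:(1,0)->N->(0,0)
  grid max=5 at (0,0)
Final grid:
  5 0 0 1
  5 0 0 0
  0 0 0 0
  0 0 0 0
  0 0 0 0
Max pheromone 5 at (0,0)

Answer: (0,0)=5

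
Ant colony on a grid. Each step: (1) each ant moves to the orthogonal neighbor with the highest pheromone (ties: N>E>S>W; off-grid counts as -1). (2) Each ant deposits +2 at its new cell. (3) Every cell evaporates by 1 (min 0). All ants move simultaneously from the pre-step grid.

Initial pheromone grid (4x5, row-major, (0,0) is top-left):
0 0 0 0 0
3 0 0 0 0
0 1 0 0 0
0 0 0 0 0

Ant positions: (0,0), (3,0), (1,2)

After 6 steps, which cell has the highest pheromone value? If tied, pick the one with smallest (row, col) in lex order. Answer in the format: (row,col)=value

Answer: (1,0)=9

Derivation:
Step 1: ant0:(0,0)->S->(1,0) | ant1:(3,0)->N->(2,0) | ant2:(1,2)->N->(0,2)
  grid max=4 at (1,0)
Step 2: ant0:(1,0)->S->(2,0) | ant1:(2,0)->N->(1,0) | ant2:(0,2)->E->(0,3)
  grid max=5 at (1,0)
Step 3: ant0:(2,0)->N->(1,0) | ant1:(1,0)->S->(2,0) | ant2:(0,3)->E->(0,4)
  grid max=6 at (1,0)
Step 4: ant0:(1,0)->S->(2,0) | ant1:(2,0)->N->(1,0) | ant2:(0,4)->S->(1,4)
  grid max=7 at (1,0)
Step 5: ant0:(2,0)->N->(1,0) | ant1:(1,0)->S->(2,0) | ant2:(1,4)->N->(0,4)
  grid max=8 at (1,0)
Step 6: ant0:(1,0)->S->(2,0) | ant1:(2,0)->N->(1,0) | ant2:(0,4)->S->(1,4)
  grid max=9 at (1,0)
Final grid:
  0 0 0 0 0
  9 0 0 0 1
  6 0 0 0 0
  0 0 0 0 0
Max pheromone 9 at (1,0)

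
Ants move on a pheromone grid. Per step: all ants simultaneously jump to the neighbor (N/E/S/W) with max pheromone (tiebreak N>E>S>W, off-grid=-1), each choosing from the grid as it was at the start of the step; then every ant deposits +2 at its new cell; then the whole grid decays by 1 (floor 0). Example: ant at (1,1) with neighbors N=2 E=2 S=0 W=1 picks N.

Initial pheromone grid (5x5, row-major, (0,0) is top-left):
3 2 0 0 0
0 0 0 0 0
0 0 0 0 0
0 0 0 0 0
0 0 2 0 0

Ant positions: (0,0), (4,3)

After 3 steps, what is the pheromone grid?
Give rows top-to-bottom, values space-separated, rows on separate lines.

After step 1: ants at (0,1),(4,2)
  2 3 0 0 0
  0 0 0 0 0
  0 0 0 0 0
  0 0 0 0 0
  0 0 3 0 0
After step 2: ants at (0,0),(3,2)
  3 2 0 0 0
  0 0 0 0 0
  0 0 0 0 0
  0 0 1 0 0
  0 0 2 0 0
After step 3: ants at (0,1),(4,2)
  2 3 0 0 0
  0 0 0 0 0
  0 0 0 0 0
  0 0 0 0 0
  0 0 3 0 0

2 3 0 0 0
0 0 0 0 0
0 0 0 0 0
0 0 0 0 0
0 0 3 0 0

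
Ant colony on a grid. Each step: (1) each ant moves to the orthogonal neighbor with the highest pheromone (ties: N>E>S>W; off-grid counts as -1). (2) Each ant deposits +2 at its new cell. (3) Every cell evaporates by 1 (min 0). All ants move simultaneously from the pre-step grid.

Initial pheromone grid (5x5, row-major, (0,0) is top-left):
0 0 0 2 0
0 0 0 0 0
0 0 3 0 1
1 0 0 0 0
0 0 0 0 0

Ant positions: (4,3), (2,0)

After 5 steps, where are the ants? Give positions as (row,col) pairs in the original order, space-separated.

Step 1: ant0:(4,3)->N->(3,3) | ant1:(2,0)->S->(3,0)
  grid max=2 at (2,2)
Step 2: ant0:(3,3)->N->(2,3) | ant1:(3,0)->N->(2,0)
  grid max=1 at (2,0)
Step 3: ant0:(2,3)->W->(2,2) | ant1:(2,0)->S->(3,0)
  grid max=2 at (2,2)
Step 4: ant0:(2,2)->N->(1,2) | ant1:(3,0)->N->(2,0)
  grid max=1 at (1,2)
Step 5: ant0:(1,2)->S->(2,2) | ant1:(2,0)->S->(3,0)
  grid max=2 at (2,2)

(2,2) (3,0)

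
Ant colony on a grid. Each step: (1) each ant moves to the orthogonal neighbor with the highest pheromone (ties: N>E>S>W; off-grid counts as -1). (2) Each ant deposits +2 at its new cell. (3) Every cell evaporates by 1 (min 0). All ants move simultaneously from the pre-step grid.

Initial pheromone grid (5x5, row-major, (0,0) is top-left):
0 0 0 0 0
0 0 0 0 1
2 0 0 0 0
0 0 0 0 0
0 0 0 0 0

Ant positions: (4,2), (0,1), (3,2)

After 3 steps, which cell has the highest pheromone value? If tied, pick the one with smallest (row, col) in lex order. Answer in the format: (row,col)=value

Step 1: ant0:(4,2)->N->(3,2) | ant1:(0,1)->E->(0,2) | ant2:(3,2)->N->(2,2)
  grid max=1 at (0,2)
Step 2: ant0:(3,2)->N->(2,2) | ant1:(0,2)->E->(0,3) | ant2:(2,2)->S->(3,2)
  grid max=2 at (2,2)
Step 3: ant0:(2,2)->S->(3,2) | ant1:(0,3)->E->(0,4) | ant2:(3,2)->N->(2,2)
  grid max=3 at (2,2)
Final grid:
  0 0 0 0 1
  0 0 0 0 0
  0 0 3 0 0
  0 0 3 0 0
  0 0 0 0 0
Max pheromone 3 at (2,2)

Answer: (2,2)=3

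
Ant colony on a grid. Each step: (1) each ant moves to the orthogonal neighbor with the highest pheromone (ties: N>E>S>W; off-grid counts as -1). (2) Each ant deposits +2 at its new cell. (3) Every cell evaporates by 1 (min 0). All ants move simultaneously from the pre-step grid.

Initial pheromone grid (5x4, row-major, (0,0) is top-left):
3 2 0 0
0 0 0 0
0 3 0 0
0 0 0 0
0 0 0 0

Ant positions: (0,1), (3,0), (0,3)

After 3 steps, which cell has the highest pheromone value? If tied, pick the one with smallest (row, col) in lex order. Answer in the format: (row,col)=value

Step 1: ant0:(0,1)->W->(0,0) | ant1:(3,0)->N->(2,0) | ant2:(0,3)->S->(1,3)
  grid max=4 at (0,0)
Step 2: ant0:(0,0)->E->(0,1) | ant1:(2,0)->E->(2,1) | ant2:(1,3)->N->(0,3)
  grid max=3 at (0,0)
Step 3: ant0:(0,1)->W->(0,0) | ant1:(2,1)->N->(1,1) | ant2:(0,3)->S->(1,3)
  grid max=4 at (0,0)
Final grid:
  4 1 0 0
  0 1 0 1
  0 2 0 0
  0 0 0 0
  0 0 0 0
Max pheromone 4 at (0,0)

Answer: (0,0)=4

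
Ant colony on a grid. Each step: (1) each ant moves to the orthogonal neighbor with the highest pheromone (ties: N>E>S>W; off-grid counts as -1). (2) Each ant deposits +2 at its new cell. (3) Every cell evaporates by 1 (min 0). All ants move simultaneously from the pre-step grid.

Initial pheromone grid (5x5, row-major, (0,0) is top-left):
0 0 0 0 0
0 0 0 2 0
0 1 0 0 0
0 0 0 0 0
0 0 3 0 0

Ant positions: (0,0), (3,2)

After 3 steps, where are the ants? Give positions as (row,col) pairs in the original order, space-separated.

Step 1: ant0:(0,0)->E->(0,1) | ant1:(3,2)->S->(4,2)
  grid max=4 at (4,2)
Step 2: ant0:(0,1)->E->(0,2) | ant1:(4,2)->N->(3,2)
  grid max=3 at (4,2)
Step 3: ant0:(0,2)->E->(0,3) | ant1:(3,2)->S->(4,2)
  grid max=4 at (4,2)

(0,3) (4,2)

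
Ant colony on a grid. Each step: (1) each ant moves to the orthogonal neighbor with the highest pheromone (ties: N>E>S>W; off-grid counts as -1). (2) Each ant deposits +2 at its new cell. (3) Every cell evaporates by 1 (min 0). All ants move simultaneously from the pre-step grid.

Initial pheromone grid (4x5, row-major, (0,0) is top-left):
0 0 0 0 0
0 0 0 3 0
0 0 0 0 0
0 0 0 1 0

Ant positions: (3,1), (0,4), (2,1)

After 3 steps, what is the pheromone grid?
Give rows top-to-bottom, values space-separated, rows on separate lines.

After step 1: ants at (2,1),(1,4),(1,1)
  0 0 0 0 0
  0 1 0 2 1
  0 1 0 0 0
  0 0 0 0 0
After step 2: ants at (1,1),(1,3),(2,1)
  0 0 0 0 0
  0 2 0 3 0
  0 2 0 0 0
  0 0 0 0 0
After step 3: ants at (2,1),(0,3),(1,1)
  0 0 0 1 0
  0 3 0 2 0
  0 3 0 0 0
  0 0 0 0 0

0 0 0 1 0
0 3 0 2 0
0 3 0 0 0
0 0 0 0 0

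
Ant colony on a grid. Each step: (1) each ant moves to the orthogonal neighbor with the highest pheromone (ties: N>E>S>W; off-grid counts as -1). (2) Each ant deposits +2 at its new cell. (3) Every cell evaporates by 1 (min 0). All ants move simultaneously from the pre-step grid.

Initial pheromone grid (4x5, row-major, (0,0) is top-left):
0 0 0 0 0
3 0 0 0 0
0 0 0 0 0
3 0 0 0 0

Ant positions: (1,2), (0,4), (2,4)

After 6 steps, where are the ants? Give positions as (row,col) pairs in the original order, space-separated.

Step 1: ant0:(1,2)->N->(0,2) | ant1:(0,4)->S->(1,4) | ant2:(2,4)->N->(1,4)
  grid max=3 at (1,4)
Step 2: ant0:(0,2)->E->(0,3) | ant1:(1,4)->N->(0,4) | ant2:(1,4)->N->(0,4)
  grid max=3 at (0,4)
Step 3: ant0:(0,3)->E->(0,4) | ant1:(0,4)->S->(1,4) | ant2:(0,4)->S->(1,4)
  grid max=5 at (1,4)
Step 4: ant0:(0,4)->S->(1,4) | ant1:(1,4)->N->(0,4) | ant2:(1,4)->N->(0,4)
  grid max=7 at (0,4)
Step 5: ant0:(1,4)->N->(0,4) | ant1:(0,4)->S->(1,4) | ant2:(0,4)->S->(1,4)
  grid max=9 at (1,4)
Step 6: ant0:(0,4)->S->(1,4) | ant1:(1,4)->N->(0,4) | ant2:(1,4)->N->(0,4)
  grid max=11 at (0,4)

(1,4) (0,4) (0,4)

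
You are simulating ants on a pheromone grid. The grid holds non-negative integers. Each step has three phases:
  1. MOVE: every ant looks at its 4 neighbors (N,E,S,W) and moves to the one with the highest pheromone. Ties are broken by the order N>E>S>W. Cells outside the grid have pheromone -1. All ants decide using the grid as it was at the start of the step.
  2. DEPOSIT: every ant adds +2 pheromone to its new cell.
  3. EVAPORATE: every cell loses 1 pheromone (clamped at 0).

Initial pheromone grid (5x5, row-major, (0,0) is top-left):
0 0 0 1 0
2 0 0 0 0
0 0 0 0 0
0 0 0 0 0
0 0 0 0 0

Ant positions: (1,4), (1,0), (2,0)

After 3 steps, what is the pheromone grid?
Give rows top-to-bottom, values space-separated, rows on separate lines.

After step 1: ants at (0,4),(0,0),(1,0)
  1 0 0 0 1
  3 0 0 0 0
  0 0 0 0 0
  0 0 0 0 0
  0 0 0 0 0
After step 2: ants at (1,4),(1,0),(0,0)
  2 0 0 0 0
  4 0 0 0 1
  0 0 0 0 0
  0 0 0 0 0
  0 0 0 0 0
After step 3: ants at (0,4),(0,0),(1,0)
  3 0 0 0 1
  5 0 0 0 0
  0 0 0 0 0
  0 0 0 0 0
  0 0 0 0 0

3 0 0 0 1
5 0 0 0 0
0 0 0 0 0
0 0 0 0 0
0 0 0 0 0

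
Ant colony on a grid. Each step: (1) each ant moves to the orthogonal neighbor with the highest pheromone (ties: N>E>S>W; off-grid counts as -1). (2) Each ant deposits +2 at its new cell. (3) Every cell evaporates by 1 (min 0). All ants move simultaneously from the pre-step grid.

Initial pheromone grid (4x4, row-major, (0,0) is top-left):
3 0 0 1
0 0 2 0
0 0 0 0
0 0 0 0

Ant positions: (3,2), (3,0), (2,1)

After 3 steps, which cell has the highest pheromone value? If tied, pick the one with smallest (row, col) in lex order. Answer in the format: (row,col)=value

Answer: (0,2)=3

Derivation:
Step 1: ant0:(3,2)->N->(2,2) | ant1:(3,0)->N->(2,0) | ant2:(2,1)->N->(1,1)
  grid max=2 at (0,0)
Step 2: ant0:(2,2)->N->(1,2) | ant1:(2,0)->N->(1,0) | ant2:(1,1)->E->(1,2)
  grid max=4 at (1,2)
Step 3: ant0:(1,2)->N->(0,2) | ant1:(1,0)->N->(0,0) | ant2:(1,2)->N->(0,2)
  grid max=3 at (0,2)
Final grid:
  2 0 3 0
  0 0 3 0
  0 0 0 0
  0 0 0 0
Max pheromone 3 at (0,2)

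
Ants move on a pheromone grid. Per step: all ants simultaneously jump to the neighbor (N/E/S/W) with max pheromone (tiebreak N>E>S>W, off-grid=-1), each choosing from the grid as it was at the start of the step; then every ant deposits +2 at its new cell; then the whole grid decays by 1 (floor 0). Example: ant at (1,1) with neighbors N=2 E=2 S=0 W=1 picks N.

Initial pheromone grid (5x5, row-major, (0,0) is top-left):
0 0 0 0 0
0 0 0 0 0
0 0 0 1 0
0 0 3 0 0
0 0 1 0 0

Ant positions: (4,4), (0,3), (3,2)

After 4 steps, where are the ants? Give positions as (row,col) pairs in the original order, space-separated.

Step 1: ant0:(4,4)->N->(3,4) | ant1:(0,3)->E->(0,4) | ant2:(3,2)->S->(4,2)
  grid max=2 at (3,2)
Step 2: ant0:(3,4)->N->(2,4) | ant1:(0,4)->S->(1,4) | ant2:(4,2)->N->(3,2)
  grid max=3 at (3,2)
Step 3: ant0:(2,4)->N->(1,4) | ant1:(1,4)->S->(2,4) | ant2:(3,2)->S->(4,2)
  grid max=2 at (1,4)
Step 4: ant0:(1,4)->S->(2,4) | ant1:(2,4)->N->(1,4) | ant2:(4,2)->N->(3,2)
  grid max=3 at (1,4)

(2,4) (1,4) (3,2)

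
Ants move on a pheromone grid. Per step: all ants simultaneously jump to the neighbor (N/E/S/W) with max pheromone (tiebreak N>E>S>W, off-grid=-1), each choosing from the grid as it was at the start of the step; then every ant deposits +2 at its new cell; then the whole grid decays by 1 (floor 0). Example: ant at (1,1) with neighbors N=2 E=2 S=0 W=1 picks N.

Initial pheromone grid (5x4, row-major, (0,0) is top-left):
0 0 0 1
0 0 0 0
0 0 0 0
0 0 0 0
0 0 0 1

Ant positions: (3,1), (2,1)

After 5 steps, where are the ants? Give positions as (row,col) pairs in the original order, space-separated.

Step 1: ant0:(3,1)->N->(2,1) | ant1:(2,1)->N->(1,1)
  grid max=1 at (1,1)
Step 2: ant0:(2,1)->N->(1,1) | ant1:(1,1)->S->(2,1)
  grid max=2 at (1,1)
Step 3: ant0:(1,1)->S->(2,1) | ant1:(2,1)->N->(1,1)
  grid max=3 at (1,1)
Step 4: ant0:(2,1)->N->(1,1) | ant1:(1,1)->S->(2,1)
  grid max=4 at (1,1)
Step 5: ant0:(1,1)->S->(2,1) | ant1:(2,1)->N->(1,1)
  grid max=5 at (1,1)

(2,1) (1,1)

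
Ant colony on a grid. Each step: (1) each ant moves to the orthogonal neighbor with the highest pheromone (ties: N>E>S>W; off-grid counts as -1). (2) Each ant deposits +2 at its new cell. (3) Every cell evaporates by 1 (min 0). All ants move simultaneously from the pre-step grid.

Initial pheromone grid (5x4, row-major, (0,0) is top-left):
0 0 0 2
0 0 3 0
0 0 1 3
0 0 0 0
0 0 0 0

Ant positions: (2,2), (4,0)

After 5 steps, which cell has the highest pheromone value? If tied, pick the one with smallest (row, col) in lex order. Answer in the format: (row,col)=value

Step 1: ant0:(2,2)->N->(1,2) | ant1:(4,0)->N->(3,0)
  grid max=4 at (1,2)
Step 2: ant0:(1,2)->N->(0,2) | ant1:(3,0)->N->(2,0)
  grid max=3 at (1,2)
Step 3: ant0:(0,2)->S->(1,2) | ant1:(2,0)->N->(1,0)
  grid max=4 at (1,2)
Step 4: ant0:(1,2)->N->(0,2) | ant1:(1,0)->N->(0,0)
  grid max=3 at (1,2)
Step 5: ant0:(0,2)->S->(1,2) | ant1:(0,0)->E->(0,1)
  grid max=4 at (1,2)
Final grid:
  0 1 0 0
  0 0 4 0
  0 0 0 0
  0 0 0 0
  0 0 0 0
Max pheromone 4 at (1,2)

Answer: (1,2)=4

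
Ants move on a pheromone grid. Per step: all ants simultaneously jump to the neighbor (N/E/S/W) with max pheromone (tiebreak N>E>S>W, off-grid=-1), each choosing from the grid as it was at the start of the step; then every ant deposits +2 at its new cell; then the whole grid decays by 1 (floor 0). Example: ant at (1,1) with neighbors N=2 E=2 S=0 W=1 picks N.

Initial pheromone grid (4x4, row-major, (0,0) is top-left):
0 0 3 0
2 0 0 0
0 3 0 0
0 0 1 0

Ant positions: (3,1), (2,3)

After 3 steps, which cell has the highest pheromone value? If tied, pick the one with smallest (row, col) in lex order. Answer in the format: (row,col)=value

Answer: (2,1)=4

Derivation:
Step 1: ant0:(3,1)->N->(2,1) | ant1:(2,3)->N->(1,3)
  grid max=4 at (2,1)
Step 2: ant0:(2,1)->N->(1,1) | ant1:(1,3)->N->(0,3)
  grid max=3 at (2,1)
Step 3: ant0:(1,1)->S->(2,1) | ant1:(0,3)->W->(0,2)
  grid max=4 at (2,1)
Final grid:
  0 0 2 0
  0 0 0 0
  0 4 0 0
  0 0 0 0
Max pheromone 4 at (2,1)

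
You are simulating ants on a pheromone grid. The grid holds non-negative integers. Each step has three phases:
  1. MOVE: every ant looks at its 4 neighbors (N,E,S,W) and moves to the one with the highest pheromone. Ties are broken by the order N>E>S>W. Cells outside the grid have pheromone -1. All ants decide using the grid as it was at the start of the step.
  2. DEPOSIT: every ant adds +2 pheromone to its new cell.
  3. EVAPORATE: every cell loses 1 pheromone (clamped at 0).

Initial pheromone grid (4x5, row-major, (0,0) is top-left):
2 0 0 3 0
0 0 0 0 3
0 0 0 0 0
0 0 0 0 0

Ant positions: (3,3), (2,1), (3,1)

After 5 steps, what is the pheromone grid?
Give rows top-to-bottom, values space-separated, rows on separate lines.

After step 1: ants at (2,3),(1,1),(2,1)
  1 0 0 2 0
  0 1 0 0 2
  0 1 0 1 0
  0 0 0 0 0
After step 2: ants at (1,3),(2,1),(1,1)
  0 0 0 1 0
  0 2 0 1 1
  0 2 0 0 0
  0 0 0 0 0
After step 3: ants at (0,3),(1,1),(2,1)
  0 0 0 2 0
  0 3 0 0 0
  0 3 0 0 0
  0 0 0 0 0
After step 4: ants at (0,4),(2,1),(1,1)
  0 0 0 1 1
  0 4 0 0 0
  0 4 0 0 0
  0 0 0 0 0
After step 5: ants at (0,3),(1,1),(2,1)
  0 0 0 2 0
  0 5 0 0 0
  0 5 0 0 0
  0 0 0 0 0

0 0 0 2 0
0 5 0 0 0
0 5 0 0 0
0 0 0 0 0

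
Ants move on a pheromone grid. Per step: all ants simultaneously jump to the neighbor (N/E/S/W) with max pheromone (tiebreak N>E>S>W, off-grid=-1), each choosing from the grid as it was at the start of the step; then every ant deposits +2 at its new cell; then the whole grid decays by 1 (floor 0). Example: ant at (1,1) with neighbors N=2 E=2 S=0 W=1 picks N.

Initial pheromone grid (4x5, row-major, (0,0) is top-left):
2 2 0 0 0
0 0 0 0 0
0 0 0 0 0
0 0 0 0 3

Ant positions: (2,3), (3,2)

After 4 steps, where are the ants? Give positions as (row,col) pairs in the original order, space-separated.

Step 1: ant0:(2,3)->N->(1,3) | ant1:(3,2)->N->(2,2)
  grid max=2 at (3,4)
Step 2: ant0:(1,3)->N->(0,3) | ant1:(2,2)->N->(1,2)
  grid max=1 at (0,3)
Step 3: ant0:(0,3)->E->(0,4) | ant1:(1,2)->N->(0,2)
  grid max=1 at (0,2)
Step 4: ant0:(0,4)->S->(1,4) | ant1:(0,2)->E->(0,3)
  grid max=1 at (0,3)

(1,4) (0,3)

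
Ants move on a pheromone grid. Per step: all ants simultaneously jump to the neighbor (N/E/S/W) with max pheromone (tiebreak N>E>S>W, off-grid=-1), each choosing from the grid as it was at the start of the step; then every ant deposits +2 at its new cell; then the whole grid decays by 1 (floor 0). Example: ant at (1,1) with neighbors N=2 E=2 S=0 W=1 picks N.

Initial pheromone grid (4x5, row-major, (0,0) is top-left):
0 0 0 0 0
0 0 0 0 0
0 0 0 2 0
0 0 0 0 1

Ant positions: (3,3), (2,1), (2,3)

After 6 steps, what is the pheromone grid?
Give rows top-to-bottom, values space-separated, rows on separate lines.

After step 1: ants at (2,3),(1,1),(1,3)
  0 0 0 0 0
  0 1 0 1 0
  0 0 0 3 0
  0 0 0 0 0
After step 2: ants at (1,3),(0,1),(2,3)
  0 1 0 0 0
  0 0 0 2 0
  0 0 0 4 0
  0 0 0 0 0
After step 3: ants at (2,3),(0,2),(1,3)
  0 0 1 0 0
  0 0 0 3 0
  0 0 0 5 0
  0 0 0 0 0
After step 4: ants at (1,3),(0,3),(2,3)
  0 0 0 1 0
  0 0 0 4 0
  0 0 0 6 0
  0 0 0 0 0
After step 5: ants at (2,3),(1,3),(1,3)
  0 0 0 0 0
  0 0 0 7 0
  0 0 0 7 0
  0 0 0 0 0
After step 6: ants at (1,3),(2,3),(2,3)
  0 0 0 0 0
  0 0 0 8 0
  0 0 0 10 0
  0 0 0 0 0

0 0 0 0 0
0 0 0 8 0
0 0 0 10 0
0 0 0 0 0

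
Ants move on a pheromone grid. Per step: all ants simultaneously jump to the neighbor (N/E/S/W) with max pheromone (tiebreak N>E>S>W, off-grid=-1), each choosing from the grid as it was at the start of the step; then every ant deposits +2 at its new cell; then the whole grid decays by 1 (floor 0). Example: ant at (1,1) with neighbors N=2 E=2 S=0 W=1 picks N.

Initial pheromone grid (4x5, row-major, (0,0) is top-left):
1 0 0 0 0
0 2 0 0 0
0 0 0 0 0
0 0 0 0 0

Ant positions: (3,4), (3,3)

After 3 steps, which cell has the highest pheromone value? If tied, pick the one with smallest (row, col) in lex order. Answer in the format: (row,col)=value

Step 1: ant0:(3,4)->N->(2,4) | ant1:(3,3)->N->(2,3)
  grid max=1 at (1,1)
Step 2: ant0:(2,4)->W->(2,3) | ant1:(2,3)->E->(2,4)
  grid max=2 at (2,3)
Step 3: ant0:(2,3)->E->(2,4) | ant1:(2,4)->W->(2,3)
  grid max=3 at (2,3)
Final grid:
  0 0 0 0 0
  0 0 0 0 0
  0 0 0 3 3
  0 0 0 0 0
Max pheromone 3 at (2,3)

Answer: (2,3)=3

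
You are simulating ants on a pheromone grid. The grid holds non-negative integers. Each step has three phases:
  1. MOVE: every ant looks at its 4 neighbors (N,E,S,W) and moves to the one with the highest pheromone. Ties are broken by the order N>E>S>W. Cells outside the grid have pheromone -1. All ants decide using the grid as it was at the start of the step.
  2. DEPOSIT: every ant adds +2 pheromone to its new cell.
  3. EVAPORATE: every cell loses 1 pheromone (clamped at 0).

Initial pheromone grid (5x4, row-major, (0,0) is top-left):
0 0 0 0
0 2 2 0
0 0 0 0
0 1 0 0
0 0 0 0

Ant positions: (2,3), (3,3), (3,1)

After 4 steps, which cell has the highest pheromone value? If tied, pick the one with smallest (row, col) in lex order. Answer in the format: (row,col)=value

Step 1: ant0:(2,3)->N->(1,3) | ant1:(3,3)->N->(2,3) | ant2:(3,1)->N->(2,1)
  grid max=1 at (1,1)
Step 2: ant0:(1,3)->S->(2,3) | ant1:(2,3)->N->(1,3) | ant2:(2,1)->N->(1,1)
  grid max=2 at (1,1)
Step 3: ant0:(2,3)->N->(1,3) | ant1:(1,3)->S->(2,3) | ant2:(1,1)->N->(0,1)
  grid max=3 at (1,3)
Step 4: ant0:(1,3)->S->(2,3) | ant1:(2,3)->N->(1,3) | ant2:(0,1)->S->(1,1)
  grid max=4 at (1,3)
Final grid:
  0 0 0 0
  0 2 0 4
  0 0 0 4
  0 0 0 0
  0 0 0 0
Max pheromone 4 at (1,3)

Answer: (1,3)=4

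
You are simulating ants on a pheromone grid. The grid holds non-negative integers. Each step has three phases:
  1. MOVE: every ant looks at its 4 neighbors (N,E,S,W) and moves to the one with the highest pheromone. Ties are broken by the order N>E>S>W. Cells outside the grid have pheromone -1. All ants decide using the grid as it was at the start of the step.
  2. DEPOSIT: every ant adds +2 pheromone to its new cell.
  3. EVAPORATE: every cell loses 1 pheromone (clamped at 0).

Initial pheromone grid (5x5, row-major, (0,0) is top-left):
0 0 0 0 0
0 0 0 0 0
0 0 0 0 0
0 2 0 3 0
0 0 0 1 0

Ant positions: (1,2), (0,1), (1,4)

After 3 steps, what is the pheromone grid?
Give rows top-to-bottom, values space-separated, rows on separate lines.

After step 1: ants at (0,2),(0,2),(0,4)
  0 0 3 0 1
  0 0 0 0 0
  0 0 0 0 0
  0 1 0 2 0
  0 0 0 0 0
After step 2: ants at (0,3),(0,3),(1,4)
  0 0 2 3 0
  0 0 0 0 1
  0 0 0 0 0
  0 0 0 1 0
  0 0 0 0 0
After step 3: ants at (0,2),(0,2),(0,4)
  0 0 5 2 1
  0 0 0 0 0
  0 0 0 0 0
  0 0 0 0 0
  0 0 0 0 0

0 0 5 2 1
0 0 0 0 0
0 0 0 0 0
0 0 0 0 0
0 0 0 0 0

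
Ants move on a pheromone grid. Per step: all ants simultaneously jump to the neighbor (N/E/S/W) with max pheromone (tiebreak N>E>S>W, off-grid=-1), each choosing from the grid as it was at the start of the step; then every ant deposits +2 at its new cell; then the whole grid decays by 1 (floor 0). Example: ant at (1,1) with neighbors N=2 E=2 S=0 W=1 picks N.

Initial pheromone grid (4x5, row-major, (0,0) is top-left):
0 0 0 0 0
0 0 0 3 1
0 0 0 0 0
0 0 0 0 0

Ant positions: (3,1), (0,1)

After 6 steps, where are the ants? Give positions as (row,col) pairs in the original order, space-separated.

Step 1: ant0:(3,1)->N->(2,1) | ant1:(0,1)->E->(0,2)
  grid max=2 at (1,3)
Step 2: ant0:(2,1)->N->(1,1) | ant1:(0,2)->E->(0,3)
  grid max=1 at (0,3)
Step 3: ant0:(1,1)->N->(0,1) | ant1:(0,3)->S->(1,3)
  grid max=2 at (1,3)
Step 4: ant0:(0,1)->E->(0,2) | ant1:(1,3)->N->(0,3)
  grid max=1 at (0,2)
Step 5: ant0:(0,2)->E->(0,3) | ant1:(0,3)->S->(1,3)
  grid max=2 at (0,3)
Step 6: ant0:(0,3)->S->(1,3) | ant1:(1,3)->N->(0,3)
  grid max=3 at (0,3)

(1,3) (0,3)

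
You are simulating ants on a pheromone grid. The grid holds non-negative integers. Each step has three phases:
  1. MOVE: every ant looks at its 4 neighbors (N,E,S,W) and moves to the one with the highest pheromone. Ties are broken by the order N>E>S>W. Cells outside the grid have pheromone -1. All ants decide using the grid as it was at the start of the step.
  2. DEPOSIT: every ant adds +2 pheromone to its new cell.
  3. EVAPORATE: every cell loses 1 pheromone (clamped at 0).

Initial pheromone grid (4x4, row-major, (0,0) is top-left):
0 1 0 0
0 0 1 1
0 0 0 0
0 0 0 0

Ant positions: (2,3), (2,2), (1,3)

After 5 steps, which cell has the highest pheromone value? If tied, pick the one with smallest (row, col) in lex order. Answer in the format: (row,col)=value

Answer: (1,2)=12

Derivation:
Step 1: ant0:(2,3)->N->(1,3) | ant1:(2,2)->N->(1,2) | ant2:(1,3)->W->(1,2)
  grid max=4 at (1,2)
Step 2: ant0:(1,3)->W->(1,2) | ant1:(1,2)->E->(1,3) | ant2:(1,2)->E->(1,3)
  grid max=5 at (1,2)
Step 3: ant0:(1,2)->E->(1,3) | ant1:(1,3)->W->(1,2) | ant2:(1,3)->W->(1,2)
  grid max=8 at (1,2)
Step 4: ant0:(1,3)->W->(1,2) | ant1:(1,2)->E->(1,3) | ant2:(1,2)->E->(1,3)
  grid max=9 at (1,2)
Step 5: ant0:(1,2)->E->(1,3) | ant1:(1,3)->W->(1,2) | ant2:(1,3)->W->(1,2)
  grid max=12 at (1,2)
Final grid:
  0 0 0 0
  0 0 12 10
  0 0 0 0
  0 0 0 0
Max pheromone 12 at (1,2)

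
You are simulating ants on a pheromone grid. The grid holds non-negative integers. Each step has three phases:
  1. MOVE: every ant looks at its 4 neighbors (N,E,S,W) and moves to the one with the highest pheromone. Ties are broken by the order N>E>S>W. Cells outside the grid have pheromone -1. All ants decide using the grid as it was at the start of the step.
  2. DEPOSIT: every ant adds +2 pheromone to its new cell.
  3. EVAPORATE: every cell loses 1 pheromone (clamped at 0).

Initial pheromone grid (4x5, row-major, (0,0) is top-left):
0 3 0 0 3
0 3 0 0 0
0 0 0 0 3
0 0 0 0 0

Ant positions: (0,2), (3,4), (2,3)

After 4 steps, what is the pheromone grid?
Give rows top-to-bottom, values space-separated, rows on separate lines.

After step 1: ants at (0,1),(2,4),(2,4)
  0 4 0 0 2
  0 2 0 0 0
  0 0 0 0 6
  0 0 0 0 0
After step 2: ants at (1,1),(1,4),(1,4)
  0 3 0 0 1
  0 3 0 0 3
  0 0 0 0 5
  0 0 0 0 0
After step 3: ants at (0,1),(2,4),(2,4)
  0 4 0 0 0
  0 2 0 0 2
  0 0 0 0 8
  0 0 0 0 0
After step 4: ants at (1,1),(1,4),(1,4)
  0 3 0 0 0
  0 3 0 0 5
  0 0 0 0 7
  0 0 0 0 0

0 3 0 0 0
0 3 0 0 5
0 0 0 0 7
0 0 0 0 0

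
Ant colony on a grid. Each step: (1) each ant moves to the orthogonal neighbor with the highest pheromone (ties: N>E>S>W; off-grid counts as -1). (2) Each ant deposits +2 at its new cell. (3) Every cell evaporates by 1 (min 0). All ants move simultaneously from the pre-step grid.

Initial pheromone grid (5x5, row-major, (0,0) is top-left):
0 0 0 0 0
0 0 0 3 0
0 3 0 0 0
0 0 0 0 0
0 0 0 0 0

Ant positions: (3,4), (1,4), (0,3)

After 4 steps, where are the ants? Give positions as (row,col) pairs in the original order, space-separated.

Step 1: ant0:(3,4)->N->(2,4) | ant1:(1,4)->W->(1,3) | ant2:(0,3)->S->(1,3)
  grid max=6 at (1,3)
Step 2: ant0:(2,4)->N->(1,4) | ant1:(1,3)->N->(0,3) | ant2:(1,3)->N->(0,3)
  grid max=5 at (1,3)
Step 3: ant0:(1,4)->W->(1,3) | ant1:(0,3)->S->(1,3) | ant2:(0,3)->S->(1,3)
  grid max=10 at (1,3)
Step 4: ant0:(1,3)->N->(0,3) | ant1:(1,3)->N->(0,3) | ant2:(1,3)->N->(0,3)
  grid max=9 at (1,3)

(0,3) (0,3) (0,3)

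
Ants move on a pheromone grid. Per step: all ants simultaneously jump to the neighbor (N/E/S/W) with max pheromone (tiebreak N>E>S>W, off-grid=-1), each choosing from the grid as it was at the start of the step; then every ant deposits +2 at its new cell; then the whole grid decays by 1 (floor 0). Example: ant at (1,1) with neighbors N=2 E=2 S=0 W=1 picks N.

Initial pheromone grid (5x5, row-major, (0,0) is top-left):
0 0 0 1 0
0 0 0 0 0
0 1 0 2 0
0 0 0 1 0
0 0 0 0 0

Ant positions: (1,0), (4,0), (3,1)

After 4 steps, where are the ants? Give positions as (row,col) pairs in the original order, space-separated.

Step 1: ant0:(1,0)->N->(0,0) | ant1:(4,0)->N->(3,0) | ant2:(3,1)->N->(2,1)
  grid max=2 at (2,1)
Step 2: ant0:(0,0)->E->(0,1) | ant1:(3,0)->N->(2,0) | ant2:(2,1)->N->(1,1)
  grid max=1 at (0,1)
Step 3: ant0:(0,1)->S->(1,1) | ant1:(2,0)->E->(2,1) | ant2:(1,1)->N->(0,1)
  grid max=2 at (0,1)
Step 4: ant0:(1,1)->N->(0,1) | ant1:(2,1)->N->(1,1) | ant2:(0,1)->S->(1,1)
  grid max=5 at (1,1)

(0,1) (1,1) (1,1)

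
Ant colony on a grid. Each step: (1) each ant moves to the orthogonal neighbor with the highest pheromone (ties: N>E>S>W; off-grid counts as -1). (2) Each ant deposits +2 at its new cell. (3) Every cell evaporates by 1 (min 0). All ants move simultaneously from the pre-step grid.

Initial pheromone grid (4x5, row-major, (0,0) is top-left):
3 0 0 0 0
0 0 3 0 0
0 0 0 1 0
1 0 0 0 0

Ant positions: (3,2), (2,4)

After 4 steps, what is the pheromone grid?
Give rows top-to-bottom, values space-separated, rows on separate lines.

After step 1: ants at (2,2),(2,3)
  2 0 0 0 0
  0 0 2 0 0
  0 0 1 2 0
  0 0 0 0 0
After step 2: ants at (1,2),(2,2)
  1 0 0 0 0
  0 0 3 0 0
  0 0 2 1 0
  0 0 0 0 0
After step 3: ants at (2,2),(1,2)
  0 0 0 0 0
  0 0 4 0 0
  0 0 3 0 0
  0 0 0 0 0
After step 4: ants at (1,2),(2,2)
  0 0 0 0 0
  0 0 5 0 0
  0 0 4 0 0
  0 0 0 0 0

0 0 0 0 0
0 0 5 0 0
0 0 4 0 0
0 0 0 0 0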